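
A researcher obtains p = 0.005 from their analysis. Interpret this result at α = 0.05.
Since p = 0.005 < α = 0.05, reject H₀.
There is sufficient evidence to reject the null hypothesis; the result is statistically significant at the 0.05 level.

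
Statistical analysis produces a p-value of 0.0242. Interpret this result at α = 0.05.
Since p = 0.0242 < α = 0.05, reject H₀.
There is sufficient evidence to reject the null hypothesis; the result is statistically significant at the 0.05 level.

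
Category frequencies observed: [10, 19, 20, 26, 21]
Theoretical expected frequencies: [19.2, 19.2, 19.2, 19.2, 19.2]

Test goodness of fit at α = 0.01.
Chi-square goodness of fit test:
H₀: observed counts match expected distribution
H₁: observed counts differ from expected distribution
df = k - 1 = 4
χ² = Σ(O - E)²/E
   = (10 - 19.2)²/19.2 + (19 - 19.2)²/19.2 + (20 - 19.2)²/19.2 + (26 - 19.2)²/19.2 + (21 - 19.2)²/19.2
   = 4.408 + 0.002 + 0.033 + 2.408 + 0.169
   = 7.02
p-value = 0.1348

Since p-value > α = 0.01, we fail to reject H₀.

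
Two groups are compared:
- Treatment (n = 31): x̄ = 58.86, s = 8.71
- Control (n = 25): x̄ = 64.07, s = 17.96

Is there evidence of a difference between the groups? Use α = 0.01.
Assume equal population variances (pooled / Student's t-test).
Student's two-sample t-test (equal variances):
H₀: μ₁ = μ₂
H₁: μ₁ ≠ μ₂
df = n₁ + n₂ - 2 = 54
Pooled variance s_p² = [(n₁-1)s₁² + (n₂-1)s₂²] / (n₁ + n₂ - 2) = [(30)(8.71²) + (24)(17.96²)] / 54 = 185.5074
SE = √(s_p²(1/n₁ + 1/n₂)) = √(185.5074 × (1/31 + 1/25)) = 3.6612
t = (x̄₁ - x̄₂) / SE = (58.86 - 64.07) / 3.6612 = -5.21 / 3.6612 = -1.423
p-value = 0.1605

Since p-value > α = 0.01, we fail to reject H₀.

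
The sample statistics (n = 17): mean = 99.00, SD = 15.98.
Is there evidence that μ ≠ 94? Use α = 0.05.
One-sample t-test:
H₀: μ = 94
H₁: μ ≠ 94
df = n - 1 = 16
t = (x̄ - μ₀) / (s/√n) = (99.00 - 94) / (15.98/√17) = 1.290
p-value = 0.2154

Since p-value > α = 0.05, we fail to reject H₀.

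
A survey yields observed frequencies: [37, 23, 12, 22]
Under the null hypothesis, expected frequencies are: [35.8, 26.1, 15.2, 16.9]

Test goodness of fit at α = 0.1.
Chi-square goodness of fit test:
H₀: observed counts match expected distribution
H₁: observed counts differ from expected distribution
df = k - 1 = 3
χ² = Σ(O - E)²/E
   = (37 - 35.8)²/35.8 + (23 - 26.1)²/26.1 + (12 - 15.2)²/15.2 + (22 - 16.9)²/16.9
   = 0.040 + 0.368 + 0.674 + 1.539
   = 2.62
p-value = 0.4538

Since p-value > α = 0.1, we fail to reject H₀.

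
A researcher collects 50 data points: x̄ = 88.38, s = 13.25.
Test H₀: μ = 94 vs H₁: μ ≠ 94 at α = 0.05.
One-sample t-test:
H₀: μ = 94
H₁: μ ≠ 94
df = n - 1 = 49
t = (x̄ - μ₀) / (s/√n) = (88.38 - 94) / (13.25/√50) = -2.999
p-value = 0.0042

Since p-value < α = 0.05, we reject H₀.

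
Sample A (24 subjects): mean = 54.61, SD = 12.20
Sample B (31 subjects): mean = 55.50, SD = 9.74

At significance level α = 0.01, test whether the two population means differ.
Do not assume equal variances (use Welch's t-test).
Welch's two-sample t-test:
H₀: μ₁ = μ₂
H₁: μ₁ ≠ μ₂
s₁²/n₁ = 12.20²/24 = 6.2017,  s₂²/n₂ = 9.74²/31 = 3.0602
SE = √(s₁²/n₁ + s₂²/n₂) = √(6.2017 + 3.0602) = 3.0433
df (Welch-Satterthwaite) = (s₁²/n₁ + s₂²/n₂)² / [(s₁²/n₁)²/(n₁-1) + (s₂²/n₂)²/(n₂-1)] ≈ 43.23
t = (x̄₁ - x̄₂) / SE = (54.61 - 55.50) / 3.0433 = -0.89 / 3.0433 = -0.292
p-value = 0.7713

Since p-value > α = 0.01, we fail to reject H₀.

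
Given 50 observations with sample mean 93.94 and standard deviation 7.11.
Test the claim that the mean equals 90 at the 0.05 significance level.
One-sample t-test:
H₀: μ = 90
H₁: μ ≠ 90
df = n - 1 = 49
t = (x̄ - μ₀) / (s/√n) = (93.94 - 90) / (7.11/√50) = 3.918
p-value = 0.0003

Since p-value < α = 0.05, we reject H₀.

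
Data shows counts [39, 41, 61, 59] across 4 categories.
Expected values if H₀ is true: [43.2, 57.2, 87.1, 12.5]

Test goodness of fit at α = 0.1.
Chi-square goodness of fit test:
H₀: observed counts match expected distribution
H₁: observed counts differ from expected distribution
df = k - 1 = 3
χ² = Σ(O - E)²/E
   = (39 - 43.2)²/43.2 + (41 - 57.2)²/57.2 + (61 - 87.1)²/87.1 + (59 - 12.5)²/12.5
   = 0.408 + 4.588 + 7.821 + 172.980
   = 185.80
p-value < 0.0001

Since p-value < α = 0.1, we reject H₀.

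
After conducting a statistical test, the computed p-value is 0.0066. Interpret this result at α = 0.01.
Since p = 0.0066 < α = 0.01, reject H₀.
There is sufficient evidence to reject the null hypothesis; the result is statistically significant at the 0.01 level.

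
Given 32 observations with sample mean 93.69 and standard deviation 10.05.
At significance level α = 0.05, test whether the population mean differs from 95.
One-sample t-test:
H₀: μ = 95
H₁: μ ≠ 95
df = n - 1 = 31
t = (x̄ - μ₀) / (s/√n) = (93.69 - 95) / (10.05/√32) = -0.737
p-value = 0.4664

Since p-value > α = 0.05, we fail to reject H₀.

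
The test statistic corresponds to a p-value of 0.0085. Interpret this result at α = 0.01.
Since p = 0.0085 < α = 0.01, reject H₀.
There is sufficient evidence to reject the null hypothesis; the result is statistically significant at the 0.01 level.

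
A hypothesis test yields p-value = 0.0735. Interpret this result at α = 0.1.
Since p = 0.0735 < α = 0.1, reject H₀.
There is sufficient evidence to reject the null hypothesis; the result is statistically significant at the 0.1 level.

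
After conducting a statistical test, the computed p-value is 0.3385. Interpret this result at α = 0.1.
Since p = 0.3385 > α = 0.1, fail to reject H₀.
There is insufficient evidence to reject the null hypothesis; the result is not statistically significant at the 0.1 level.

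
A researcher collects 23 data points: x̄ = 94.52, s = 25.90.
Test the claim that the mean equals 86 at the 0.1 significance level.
One-sample t-test:
H₀: μ = 86
H₁: μ ≠ 86
df = n - 1 = 22
t = (x̄ - μ₀) / (s/√n) = (94.52 - 86) / (25.90/√23) = 1.578
p-value = 0.1289

Since p-value > α = 0.1, we fail to reject H₀.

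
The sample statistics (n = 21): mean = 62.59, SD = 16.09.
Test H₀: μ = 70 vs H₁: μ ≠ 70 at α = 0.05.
One-sample t-test:
H₀: μ = 70
H₁: μ ≠ 70
df = n - 1 = 20
t = (x̄ - μ₀) / (s/√n) = (62.59 - 70) / (16.09/√21) = -2.110
p-value = 0.0476

Since p-value < α = 0.05, we reject H₀.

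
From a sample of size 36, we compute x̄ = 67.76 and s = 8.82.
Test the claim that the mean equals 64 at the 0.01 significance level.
One-sample t-test:
H₀: μ = 64
H₁: μ ≠ 64
df = n - 1 = 35
t = (x̄ - μ₀) / (s/√n) = (67.76 - 64) / (8.82/√36) = 2.558
p-value = 0.0150

Since p-value > α = 0.01, we fail to reject H₀.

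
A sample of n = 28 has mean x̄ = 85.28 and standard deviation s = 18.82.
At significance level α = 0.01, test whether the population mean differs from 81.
One-sample t-test:
H₀: μ = 81
H₁: μ ≠ 81
df = n - 1 = 27
t = (x̄ - μ₀) / (s/√n) = (85.28 - 81) / (18.82/√28) = 1.203
p-value = 0.2393

Since p-value > α = 0.01, we fail to reject H₀.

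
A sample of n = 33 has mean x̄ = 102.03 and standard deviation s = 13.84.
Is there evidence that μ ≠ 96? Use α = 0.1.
One-sample t-test:
H₀: μ = 96
H₁: μ ≠ 96
df = n - 1 = 32
t = (x̄ - μ₀) / (s/√n) = (102.03 - 96) / (13.84/√33) = 2.503
p-value = 0.0176

Since p-value < α = 0.1, we reject H₀.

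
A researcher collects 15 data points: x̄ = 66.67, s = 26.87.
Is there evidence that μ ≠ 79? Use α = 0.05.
One-sample t-test:
H₀: μ = 79
H₁: μ ≠ 79
df = n - 1 = 14
t = (x̄ - μ₀) / (s/√n) = (66.67 - 79) / (26.87/√15) = -1.777
p-value = 0.0973

Since p-value > α = 0.05, we fail to reject H₀.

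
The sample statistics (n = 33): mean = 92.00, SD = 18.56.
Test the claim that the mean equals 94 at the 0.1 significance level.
One-sample t-test:
H₀: μ = 94
H₁: μ ≠ 94
df = n - 1 = 32
t = (x̄ - μ₀) / (s/√n) = (92.00 - 94) / (18.56/√33) = -0.619
p-value = 0.5403

Since p-value > α = 0.1, we fail to reject H₀.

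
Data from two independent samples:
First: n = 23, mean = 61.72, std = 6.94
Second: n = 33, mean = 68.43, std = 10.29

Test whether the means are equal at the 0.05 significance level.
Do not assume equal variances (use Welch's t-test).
Welch's two-sample t-test:
H₀: μ₁ = μ₂
H₁: μ₁ ≠ μ₂
s₁²/n₁ = 6.94²/23 = 2.0941,  s₂²/n₂ = 10.29²/33 = 3.2086
SE = √(s₁²/n₁ + s₂²/n₂) = √(2.0941 + 3.2086) = 2.3028
df (Welch-Satterthwaite) = (s₁²/n₁ + s₂²/n₂)² / [(s₁²/n₁)²/(n₁-1) + (s₂²/n₂)²/(n₂-1)] ≈ 53.97
t = (x̄₁ - x̄₂) / SE = (61.72 - 68.43) / 2.3028 = -6.71 / 2.3028 = -2.914
p-value = 0.0052

Since p-value < α = 0.05, we reject H₀.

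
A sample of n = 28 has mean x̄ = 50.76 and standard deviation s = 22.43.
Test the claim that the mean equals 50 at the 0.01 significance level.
One-sample t-test:
H₀: μ = 50
H₁: μ ≠ 50
df = n - 1 = 27
t = (x̄ - μ₀) / (s/√n) = (50.76 - 50) / (22.43/√28) = 0.179
p-value = 0.8590

Since p-value > α = 0.01, we fail to reject H₀.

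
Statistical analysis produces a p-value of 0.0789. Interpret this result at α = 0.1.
Since p = 0.0789 < α = 0.1, reject H₀.
There is sufficient evidence to reject the null hypothesis; the result is statistically significant at the 0.1 level.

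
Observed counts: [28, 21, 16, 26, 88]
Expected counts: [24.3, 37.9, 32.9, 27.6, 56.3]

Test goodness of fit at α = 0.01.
Chi-square goodness of fit test:
H₀: observed counts match expected distribution
H₁: observed counts differ from expected distribution
df = k - 1 = 4
χ² = Σ(O - E)²/E
   = (28 - 24.3)²/24.3 + (21 - 37.9)²/37.9 + (16 - 32.9)²/32.9 + (26 - 27.6)²/27.6 + (88 - 56.3)²/56.3
   = 0.563 + 7.536 + 8.681 + 0.093 + 17.849
   = 34.72
p-value < 0.0001

Since p-value < α = 0.01, we reject H₀.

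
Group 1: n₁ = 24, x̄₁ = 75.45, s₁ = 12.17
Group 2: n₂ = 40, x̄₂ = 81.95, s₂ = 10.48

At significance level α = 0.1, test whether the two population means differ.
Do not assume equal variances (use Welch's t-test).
Welch's two-sample t-test:
H₀: μ₁ = μ₂
H₁: μ₁ ≠ μ₂
s₁²/n₁ = 12.17²/24 = 6.1712,  s₂²/n₂ = 10.48²/40 = 2.7458
SE = √(s₁²/n₁ + s₂²/n₂) = √(6.1712 + 2.7458) = 2.9861
df (Welch-Satterthwaite) = (s₁²/n₁ + s₂²/n₂)² / [(s₁²/n₁)²/(n₁-1) + (s₂²/n₂)²/(n₂-1)] ≈ 43.00
t = (x̄₁ - x̄₂) / SE = (75.45 - 81.95) / 2.9861 = -6.50 / 2.9861 = -2.177
p-value = 0.0350

Since p-value < α = 0.1, we reject H₀.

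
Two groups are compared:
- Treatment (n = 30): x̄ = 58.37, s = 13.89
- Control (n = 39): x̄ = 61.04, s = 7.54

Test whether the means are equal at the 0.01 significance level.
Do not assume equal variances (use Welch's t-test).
Welch's two-sample t-test:
H₀: μ₁ = μ₂
H₁: μ₁ ≠ μ₂
s₁²/n₁ = 13.89²/30 = 6.4311,  s₂²/n₂ = 7.54²/39 = 1.4577
SE = √(s₁²/n₁ + s₂²/n₂) = √(6.4311 + 1.4577) = 2.8087
df (Welch-Satterthwaite) = (s₁²/n₁ + s₂²/n₂)² / [(s₁²/n₁)²/(n₁-1) + (s₂²/n₂)²/(n₂-1)] ≈ 41.99
t = (x̄₁ - x̄₂) / SE = (58.37 - 61.04) / 2.8087 = -2.67 / 2.8087 = -0.951
p-value = 0.3472

Since p-value > α = 0.01, we fail to reject H₀.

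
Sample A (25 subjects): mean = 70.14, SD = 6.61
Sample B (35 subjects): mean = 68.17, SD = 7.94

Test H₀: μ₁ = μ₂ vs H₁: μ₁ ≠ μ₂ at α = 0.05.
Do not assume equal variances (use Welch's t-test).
Welch's two-sample t-test:
H₀: μ₁ = μ₂
H₁: μ₁ ≠ μ₂
s₁²/n₁ = 6.61²/25 = 1.7477,  s₂²/n₂ = 7.94²/35 = 1.8012
SE = √(s₁²/n₁ + s₂²/n₂) = √(1.7477 + 1.8012) = 1.8839
df (Welch-Satterthwaite) = (s₁²/n₁ + s₂²/n₂)² / [(s₁²/n₁)²/(n₁-1) + (s₂²/n₂)²/(n₂-1)] ≈ 56.56
t = (x̄₁ - x̄₂) / SE = (70.14 - 68.17) / 1.8839 = 1.97 / 1.8839 = 1.046
p-value = 0.3001

Since p-value > α = 0.05, we fail to reject H₀.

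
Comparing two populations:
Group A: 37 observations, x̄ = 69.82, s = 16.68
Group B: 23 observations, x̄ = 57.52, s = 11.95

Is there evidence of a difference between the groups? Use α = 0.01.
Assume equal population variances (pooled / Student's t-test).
Student's two-sample t-test (equal variances):
H₀: μ₁ = μ₂
H₁: μ₁ ≠ μ₂
df = n₁ + n₂ - 2 = 58
Pooled variance s_p² = [(n₁-1)s₁² + (n₂-1)s₂²] / (n₁ + n₂ - 2) = [(36)(16.68²) + (22)(11.95²)] / 58 = 226.8562
SE = √(s_p²(1/n₁ + 1/n₂)) = √(226.8562 × (1/37 + 1/23)) = 3.9993
t = (x̄₁ - x̄₂) / SE = (69.82 - 57.52) / 3.9993 = 12.30 / 3.9993 = 3.076
p-value = 0.0032

Since p-value < α = 0.01, we reject H₀.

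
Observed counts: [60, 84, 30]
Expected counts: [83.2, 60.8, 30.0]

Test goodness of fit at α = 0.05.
Chi-square goodness of fit test:
H₀: observed counts match expected distribution
H₁: observed counts differ from expected distribution
df = k - 1 = 2
χ² = Σ(O - E)²/E
   = (60 - 83.2)²/83.2 + (84 - 60.8)²/60.8 + (30 - 30.0)²/30.0
   = 6.469 + 8.853 + 0.000
   = 15.32
p-value = 0.0005

Since p-value < α = 0.05, we reject H₀.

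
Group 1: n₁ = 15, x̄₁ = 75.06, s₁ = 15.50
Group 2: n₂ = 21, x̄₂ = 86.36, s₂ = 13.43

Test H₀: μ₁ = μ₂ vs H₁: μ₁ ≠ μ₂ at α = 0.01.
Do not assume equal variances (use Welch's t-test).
Welch's two-sample t-test:
H₀: μ₁ = μ₂
H₁: μ₁ ≠ μ₂
s₁²/n₁ = 15.50²/15 = 16.0167,  s₂²/n₂ = 13.43²/21 = 8.5888
SE = √(s₁²/n₁ + s₂²/n₂) = √(16.0167 + 8.5888) = 4.9604
df (Welch-Satterthwaite) = (s₁²/n₁ + s₂²/n₂)² / [(s₁²/n₁)²/(n₁-1) + (s₂²/n₂)²/(n₂-1)] ≈ 27.50
t = (x̄₁ - x̄₂) / SE = (75.06 - 86.36) / 4.9604 = -11.30 / 4.9604 = -2.278
p-value = 0.0307

Since p-value > α = 0.01, we fail to reject H₀.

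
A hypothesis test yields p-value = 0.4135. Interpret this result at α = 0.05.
Since p = 0.4135 > α = 0.05, fail to reject H₀.
There is insufficient evidence to reject the null hypothesis; the result is not statistically significant at the 0.05 level.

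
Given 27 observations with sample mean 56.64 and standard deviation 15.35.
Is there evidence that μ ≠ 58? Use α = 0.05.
One-sample t-test:
H₀: μ = 58
H₁: μ ≠ 58
df = n - 1 = 26
t = (x̄ - μ₀) / (s/√n) = (56.64 - 58) / (15.35/√27) = -0.460
p-value = 0.6491

Since p-value > α = 0.05, we fail to reject H₀.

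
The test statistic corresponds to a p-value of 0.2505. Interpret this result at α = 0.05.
Since p = 0.2505 > α = 0.05, fail to reject H₀.
There is insufficient evidence to reject the null hypothesis; the result is not statistically significant at the 0.05 level.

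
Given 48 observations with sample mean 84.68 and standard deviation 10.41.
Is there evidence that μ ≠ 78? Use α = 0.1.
One-sample t-test:
H₀: μ = 78
H₁: μ ≠ 78
df = n - 1 = 47
t = (x̄ - μ₀) / (s/√n) = (84.68 - 78) / (10.41/√48) = 4.446
p-value = 0.0001

Since p-value < α = 0.1, we reject H₀.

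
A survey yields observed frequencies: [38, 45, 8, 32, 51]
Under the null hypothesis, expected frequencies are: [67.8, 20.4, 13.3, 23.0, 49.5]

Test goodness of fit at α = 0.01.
Chi-square goodness of fit test:
H₀: observed counts match expected distribution
H₁: observed counts differ from expected distribution
df = k - 1 = 4
χ² = Σ(O - E)²/E
   = (38 - 67.8)²/67.8 + (45 - 20.4)²/20.4 + (8 - 13.3)²/13.3 + (32 - 23.0)²/23.0 + (51 - 49.5)²/49.5
   = 13.098 + 29.665 + 2.112 + 3.522 + 0.045
   = 48.44
p-value < 0.0001

Since p-value < α = 0.01, we reject H₀.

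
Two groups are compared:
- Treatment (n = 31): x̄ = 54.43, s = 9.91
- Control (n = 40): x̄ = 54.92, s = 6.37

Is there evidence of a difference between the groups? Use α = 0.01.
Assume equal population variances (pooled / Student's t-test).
Student's two-sample t-test (equal variances):
H₀: μ₁ = μ₂
H₁: μ₁ ≠ μ₂
df = n₁ + n₂ - 2 = 69
Pooled variance s_p² = [(n₁-1)s₁² + (n₂-1)s₂²] / (n₁ + n₂ - 2) = [(30)(9.91²) + (39)(6.37²)] / 69 = 65.6339
SE = √(s_p²(1/n₁ + 1/n₂)) = √(65.6339 × (1/31 + 1/40)) = 1.9386
t = (x̄₁ - x̄₂) / SE = (54.43 - 54.92) / 1.9386 = -0.49 / 1.9386 = -0.253
p-value = 0.8012

Since p-value > α = 0.01, we fail to reject H₀.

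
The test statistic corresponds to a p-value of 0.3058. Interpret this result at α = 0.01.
Since p = 0.3058 > α = 0.01, fail to reject H₀.
There is insufficient evidence to reject the null hypothesis; the result is not statistically significant at the 0.01 level.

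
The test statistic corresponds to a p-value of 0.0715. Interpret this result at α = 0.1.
Since p = 0.0715 < α = 0.1, reject H₀.
There is sufficient evidence to reject the null hypothesis; the result is statistically significant at the 0.1 level.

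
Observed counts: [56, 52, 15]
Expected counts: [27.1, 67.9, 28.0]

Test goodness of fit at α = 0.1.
Chi-square goodness of fit test:
H₀: observed counts match expected distribution
H₁: observed counts differ from expected distribution
df = k - 1 = 2
χ² = Σ(O - E)²/E
   = (56 - 27.1)²/27.1 + (52 - 67.9)²/67.9 + (15 - 28.0)²/28.0
   = 30.820 + 3.723 + 6.036
   = 40.58
p-value < 0.0001

Since p-value < α = 0.1, we reject H₀.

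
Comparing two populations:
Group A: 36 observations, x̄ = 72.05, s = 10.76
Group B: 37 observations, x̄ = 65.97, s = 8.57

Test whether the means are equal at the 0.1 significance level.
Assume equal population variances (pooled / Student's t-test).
Student's two-sample t-test (equal variances):
H₀: μ₁ = μ₂
H₁: μ₁ ≠ μ₂
df = n₁ + n₂ - 2 = 71
Pooled variance s_p² = [(n₁-1)s₁² + (n₂-1)s₂²] / (n₁ + n₂ - 2) = [(35)(10.76²) + (36)(8.57²)] / 71 = 94.3131
SE = √(s_p²(1/n₁ + 1/n₂)) = √(94.3131 × (1/36 + 1/37)) = 2.2735
t = (x̄₁ - x̄₂) / SE = (72.05 - 65.97) / 2.2735 = 6.08 / 2.2735 = 2.674
p-value = 0.0093

Since p-value < α = 0.1, we reject H₀.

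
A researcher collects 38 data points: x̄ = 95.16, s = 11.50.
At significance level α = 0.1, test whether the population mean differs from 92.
One-sample t-test:
H₀: μ = 92
H₁: μ ≠ 92
df = n - 1 = 37
t = (x̄ - μ₀) / (s/√n) = (95.16 - 92) / (11.50/√38) = 1.694
p-value = 0.0987

Since p-value < α = 0.1, we reject H₀.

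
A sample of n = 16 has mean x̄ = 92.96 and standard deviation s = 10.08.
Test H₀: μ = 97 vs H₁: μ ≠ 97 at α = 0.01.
One-sample t-test:
H₀: μ = 97
H₁: μ ≠ 97
df = n - 1 = 15
t = (x̄ - μ₀) / (s/√n) = (92.96 - 97) / (10.08/√16) = -1.603
p-value = 0.1297

Since p-value > α = 0.01, we fail to reject H₀.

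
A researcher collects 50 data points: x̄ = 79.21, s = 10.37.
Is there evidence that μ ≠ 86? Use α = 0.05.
One-sample t-test:
H₀: μ = 86
H₁: μ ≠ 86
df = n - 1 = 49
t = (x̄ - μ₀) / (s/√n) = (79.21 - 86) / (10.37/√50) = -4.630
p-value < 0.0001

Since p-value < α = 0.05, we reject H₀.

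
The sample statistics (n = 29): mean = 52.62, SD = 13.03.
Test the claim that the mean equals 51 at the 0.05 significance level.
One-sample t-test:
H₀: μ = 51
H₁: μ ≠ 51
df = n - 1 = 28
t = (x̄ - μ₀) / (s/√n) = (52.62 - 51) / (13.03/√29) = 0.670
p-value = 0.5086

Since p-value > α = 0.05, we fail to reject H₀.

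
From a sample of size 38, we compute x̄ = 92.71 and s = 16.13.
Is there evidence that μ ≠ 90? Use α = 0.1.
One-sample t-test:
H₀: μ = 90
H₁: μ ≠ 90
df = n - 1 = 37
t = (x̄ - μ₀) / (s/√n) = (92.71 - 90) / (16.13/√38) = 1.036
p-value = 0.3071

Since p-value > α = 0.1, we fail to reject H₀.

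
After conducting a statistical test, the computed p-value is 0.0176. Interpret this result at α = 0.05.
Since p = 0.0176 < α = 0.05, reject H₀.
There is sufficient evidence to reject the null hypothesis; the result is statistically significant at the 0.05 level.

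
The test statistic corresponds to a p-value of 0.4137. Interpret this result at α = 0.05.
Since p = 0.4137 > α = 0.05, fail to reject H₀.
There is insufficient evidence to reject the null hypothesis; the result is not statistically significant at the 0.05 level.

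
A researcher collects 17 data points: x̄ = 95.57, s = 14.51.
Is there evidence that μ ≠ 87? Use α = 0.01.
One-sample t-test:
H₀: μ = 87
H₁: μ ≠ 87
df = n - 1 = 16
t = (x̄ - μ₀) / (s/√n) = (95.57 - 87) / (14.51/√17) = 2.435
p-value = 0.0270

Since p-value > α = 0.01, we fail to reject H₀.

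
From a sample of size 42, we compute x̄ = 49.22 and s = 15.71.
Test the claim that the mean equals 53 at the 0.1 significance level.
One-sample t-test:
H₀: μ = 53
H₁: μ ≠ 53
df = n - 1 = 41
t = (x̄ - μ₀) / (s/√n) = (49.22 - 53) / (15.71/√42) = -1.559
p-value = 0.1266

Since p-value > α = 0.1, we fail to reject H₀.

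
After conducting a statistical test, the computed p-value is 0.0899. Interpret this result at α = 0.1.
Since p = 0.0899 < α = 0.1, reject H₀.
There is sufficient evidence to reject the null hypothesis; the result is statistically significant at the 0.1 level.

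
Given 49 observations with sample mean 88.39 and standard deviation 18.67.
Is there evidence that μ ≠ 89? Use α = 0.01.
One-sample t-test:
H₀: μ = 89
H₁: μ ≠ 89
df = n - 1 = 48
t = (x̄ - μ₀) / (s/√n) = (88.39 - 89) / (18.67/√49) = -0.229
p-value = 0.8201

Since p-value > α = 0.01, we fail to reject H₀.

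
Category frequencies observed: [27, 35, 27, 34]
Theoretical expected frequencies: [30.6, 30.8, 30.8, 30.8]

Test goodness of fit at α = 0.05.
Chi-square goodness of fit test:
H₀: observed counts match expected distribution
H₁: observed counts differ from expected distribution
df = k - 1 = 3
χ² = Σ(O - E)²/E
   = (27 - 30.6)²/30.6 + (35 - 30.8)²/30.8 + (27 - 30.8)²/30.8 + (34 - 30.8)²/30.8
   = 0.424 + 0.573 + 0.469 + 0.332
   = 1.80
p-value = 0.6155

Since p-value > α = 0.05, we fail to reject H₀.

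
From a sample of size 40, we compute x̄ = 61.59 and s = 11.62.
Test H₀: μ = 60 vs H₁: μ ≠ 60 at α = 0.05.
One-sample t-test:
H₀: μ = 60
H₁: μ ≠ 60
df = n - 1 = 39
t = (x̄ - μ₀) / (s/√n) = (61.59 - 60) / (11.62/√40) = 0.865
p-value = 0.3921

Since p-value > α = 0.05, we fail to reject H₀.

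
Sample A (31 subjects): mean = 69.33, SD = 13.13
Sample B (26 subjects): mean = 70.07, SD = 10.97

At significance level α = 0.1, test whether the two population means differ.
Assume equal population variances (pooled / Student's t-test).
Student's two-sample t-test (equal variances):
H₀: μ₁ = μ₂
H₁: μ₁ ≠ μ₂
df = n₁ + n₂ - 2 = 55
Pooled variance s_p² = [(n₁-1)s₁² + (n₂-1)s₂²] / (n₁ + n₂ - 2) = [(30)(13.13²) + (25)(10.97²)] / 55 = 148.7351
SE = √(s_p²(1/n₁ + 1/n₂)) = √(148.7351 × (1/31 + 1/26)) = 3.2432
t = (x̄₁ - x̄₂) / SE = (69.33 - 70.07) / 3.2432 = -0.74 / 3.2432 = -0.228
p-value = 0.8204

Since p-value > α = 0.1, we fail to reject H₀.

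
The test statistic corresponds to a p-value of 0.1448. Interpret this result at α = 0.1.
Since p = 0.1448 > α = 0.1, fail to reject H₀.
There is insufficient evidence to reject the null hypothesis; the result is not statistically significant at the 0.1 level.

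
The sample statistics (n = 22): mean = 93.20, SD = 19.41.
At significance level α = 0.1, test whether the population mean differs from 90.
One-sample t-test:
H₀: μ = 90
H₁: μ ≠ 90
df = n - 1 = 21
t = (x̄ - μ₀) / (s/√n) = (93.20 - 90) / (19.41/√22) = 0.773
p-value = 0.4480

Since p-value > α = 0.1, we fail to reject H₀.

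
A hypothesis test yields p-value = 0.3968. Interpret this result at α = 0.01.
Since p = 0.3968 > α = 0.01, fail to reject H₀.
There is insufficient evidence to reject the null hypothesis; the result is not statistically significant at the 0.01 level.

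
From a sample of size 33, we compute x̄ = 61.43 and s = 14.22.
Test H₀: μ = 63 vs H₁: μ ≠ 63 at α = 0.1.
One-sample t-test:
H₀: μ = 63
H₁: μ ≠ 63
df = n - 1 = 32
t = (x̄ - μ₀) / (s/√n) = (61.43 - 63) / (14.22/√33) = -0.634
p-value = 0.5304

Since p-value > α = 0.1, we fail to reject H₀.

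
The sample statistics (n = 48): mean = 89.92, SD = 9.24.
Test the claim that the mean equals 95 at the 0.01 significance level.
One-sample t-test:
H₀: μ = 95
H₁: μ ≠ 95
df = n - 1 = 47
t = (x̄ - μ₀) / (s/√n) = (89.92 - 95) / (9.24/√48) = -3.809
p-value = 0.0004

Since p-value < α = 0.01, we reject H₀.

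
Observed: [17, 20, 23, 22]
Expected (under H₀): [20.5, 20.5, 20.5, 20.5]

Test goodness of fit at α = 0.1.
Chi-square goodness of fit test:
H₀: observed counts match expected distribution
H₁: observed counts differ from expected distribution
df = k - 1 = 3
χ² = Σ(O - E)²/E
   = (17 - 20.5)²/20.5 + (20 - 20.5)²/20.5 + (23 - 20.5)²/20.5 + (22 - 20.5)²/20.5
   = 0.598 + 0.012 + 0.305 + 0.110
   = 1.02
p-value = 0.7954

Since p-value > α = 0.1, we fail to reject H₀.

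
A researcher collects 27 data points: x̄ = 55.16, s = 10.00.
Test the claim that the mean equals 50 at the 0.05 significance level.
One-sample t-test:
H₀: μ = 50
H₁: μ ≠ 50
df = n - 1 = 26
t = (x̄ - μ₀) / (s/√n) = (55.16 - 50) / (10.00/√27) = 2.681
p-value = 0.0126

Since p-value < α = 0.05, we reject H₀.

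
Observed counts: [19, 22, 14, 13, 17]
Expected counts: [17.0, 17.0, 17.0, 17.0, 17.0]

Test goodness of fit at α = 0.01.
Chi-square goodness of fit test:
H₀: observed counts match expected distribution
H₁: observed counts differ from expected distribution
df = k - 1 = 4
χ² = Σ(O - E)²/E
   = (19 - 17.0)²/17.0 + (22 - 17.0)²/17.0 + (14 - 17.0)²/17.0 + (13 - 17.0)²/17.0 + (17 - 17.0)²/17.0
   = 0.235 + 1.471 + 0.529 + 0.941 + 0.000
   = 3.18
p-value = 0.5287

Since p-value > α = 0.01, we fail to reject H₀.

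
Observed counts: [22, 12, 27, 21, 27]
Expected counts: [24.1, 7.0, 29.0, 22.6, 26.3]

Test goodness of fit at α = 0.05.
Chi-square goodness of fit test:
H₀: observed counts match expected distribution
H₁: observed counts differ from expected distribution
df = k - 1 = 4
χ² = Σ(O - E)²/E
   = (22 - 24.1)²/24.1 + (12 - 7.0)²/7.0 + (27 - 29.0)²/29.0 + (21 - 22.6)²/22.6 + (27 - 26.3)²/26.3
   = 0.183 + 3.571 + 0.138 + 0.113 + 0.019
   = 4.02
p-value = 0.4027

Since p-value > α = 0.05, we fail to reject H₀.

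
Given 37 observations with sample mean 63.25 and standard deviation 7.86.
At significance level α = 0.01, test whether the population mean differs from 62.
One-sample t-test:
H₀: μ = 62
H₁: μ ≠ 62
df = n - 1 = 36
t = (x̄ - μ₀) / (s/√n) = (63.25 - 62) / (7.86/√37) = 0.967
p-value = 0.3398

Since p-value > α = 0.01, we fail to reject H₀.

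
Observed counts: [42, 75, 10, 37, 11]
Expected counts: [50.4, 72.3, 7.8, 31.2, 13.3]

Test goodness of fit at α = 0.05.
Chi-square goodness of fit test:
H₀: observed counts match expected distribution
H₁: observed counts differ from expected distribution
df = k - 1 = 4
χ² = Σ(O - E)²/E
   = (42 - 50.4)²/50.4 + (75 - 72.3)²/72.3 + (10 - 7.8)²/7.8 + (37 - 31.2)²/31.2 + (11 - 13.3)²/13.3
   = 1.400 + 0.101 + 0.621 + 1.078 + 0.398
   = 3.60
p-value = 0.4632

Since p-value > α = 0.05, we fail to reject H₀.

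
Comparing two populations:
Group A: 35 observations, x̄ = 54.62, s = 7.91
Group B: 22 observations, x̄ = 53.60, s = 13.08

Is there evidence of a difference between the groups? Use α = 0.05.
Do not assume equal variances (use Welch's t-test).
Welch's two-sample t-test:
H₀: μ₁ = μ₂
H₁: μ₁ ≠ μ₂
s₁²/n₁ = 7.91²/35 = 1.7877,  s₂²/n₂ = 13.08²/22 = 7.7767
SE = √(s₁²/n₁ + s₂²/n₂) = √(1.7877 + 7.7767) = 3.0926
df (Welch-Satterthwaite) = (s₁²/n₁ + s₂²/n₂)² / [(s₁²/n₁)²/(n₁-1) + (s₂²/n₂)²/(n₂-1)] ≈ 30.76
t = (x̄₁ - x̄₂) / SE = (54.62 - 53.60) / 3.0926 = 1.02 / 3.0926 = 0.330
p-value = 0.7438

Since p-value > α = 0.05, we fail to reject H₀.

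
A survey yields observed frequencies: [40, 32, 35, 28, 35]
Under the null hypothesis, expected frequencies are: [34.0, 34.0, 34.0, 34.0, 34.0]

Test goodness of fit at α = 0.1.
Chi-square goodness of fit test:
H₀: observed counts match expected distribution
H₁: observed counts differ from expected distribution
df = k - 1 = 4
χ² = Σ(O - E)²/E
   = (40 - 34.0)²/34.0 + (32 - 34.0)²/34.0 + (35 - 34.0)²/34.0 + (28 - 34.0)²/34.0 + (35 - 34.0)²/34.0
   = 1.059 + 0.118 + 0.029 + 1.059 + 0.029
   = 2.29
p-value = 0.6818

Since p-value > α = 0.1, we fail to reject H₀.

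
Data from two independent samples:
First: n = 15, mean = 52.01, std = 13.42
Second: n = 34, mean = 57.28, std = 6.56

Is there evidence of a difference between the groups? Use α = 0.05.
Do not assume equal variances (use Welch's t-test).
Welch's two-sample t-test:
H₀: μ₁ = μ₂
H₁: μ₁ ≠ μ₂
s₁²/n₁ = 13.42²/15 = 12.0064,  s₂²/n₂ = 6.56²/34 = 1.2657
SE = √(s₁²/n₁ + s₂²/n₂) = √(12.0064 + 1.2657) = 3.6431
df (Welch-Satterthwaite) = (s₁²/n₁ + s₂²/n₂)² / [(s₁²/n₁)²/(n₁-1) + (s₂²/n₂)²/(n₂-1)] ≈ 17.03
t = (x̄₁ - x̄₂) / SE = (52.01 - 57.28) / 3.6431 = -5.27 / 3.6431 = -1.447
p-value = 0.1662

Since p-value > α = 0.05, we fail to reject H₀.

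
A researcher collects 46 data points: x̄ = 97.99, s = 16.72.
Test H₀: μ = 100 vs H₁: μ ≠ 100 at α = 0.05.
One-sample t-test:
H₀: μ = 100
H₁: μ ≠ 100
df = n - 1 = 45
t = (x̄ - μ₀) / (s/√n) = (97.99 - 100) / (16.72/√46) = -0.815
p-value = 0.4192

Since p-value > α = 0.05, we fail to reject H₀.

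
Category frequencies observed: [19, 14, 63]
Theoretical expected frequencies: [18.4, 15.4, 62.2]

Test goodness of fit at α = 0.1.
Chi-square goodness of fit test:
H₀: observed counts match expected distribution
H₁: observed counts differ from expected distribution
df = k - 1 = 2
χ² = Σ(O - E)²/E
   = (19 - 18.4)²/18.4 + (14 - 15.4)²/15.4 + (63 - 62.2)²/62.2
   = 0.020 + 0.127 + 0.010
   = 0.16
p-value = 0.9244

Since p-value > α = 0.1, we fail to reject H₀.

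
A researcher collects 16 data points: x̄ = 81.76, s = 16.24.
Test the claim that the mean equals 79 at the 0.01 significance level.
One-sample t-test:
H₀: μ = 79
H₁: μ ≠ 79
df = n - 1 = 15
t = (x̄ - μ₀) / (s/√n) = (81.76 - 79) / (16.24/√16) = 0.680
p-value = 0.5070

Since p-value > α = 0.01, we fail to reject H₀.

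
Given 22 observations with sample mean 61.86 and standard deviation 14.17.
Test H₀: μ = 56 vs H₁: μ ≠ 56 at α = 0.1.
One-sample t-test:
H₀: μ = 56
H₁: μ ≠ 56
df = n - 1 = 21
t = (x̄ - μ₀) / (s/√n) = (61.86 - 56) / (14.17/√22) = 1.940
p-value = 0.0660

Since p-value < α = 0.1, we reject H₀.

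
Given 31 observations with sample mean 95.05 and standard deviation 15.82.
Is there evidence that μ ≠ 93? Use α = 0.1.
One-sample t-test:
H₀: μ = 93
H₁: μ ≠ 93
df = n - 1 = 30
t = (x̄ - μ₀) / (s/√n) = (95.05 - 93) / (15.82/√31) = 0.721
p-value = 0.4762

Since p-value > α = 0.1, we fail to reject H₀.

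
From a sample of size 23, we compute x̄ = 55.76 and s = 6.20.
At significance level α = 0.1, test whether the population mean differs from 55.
One-sample t-test:
H₀: μ = 55
H₁: μ ≠ 55
df = n - 1 = 22
t = (x̄ - μ₀) / (s/√n) = (55.76 - 55) / (6.20/√23) = 0.588
p-value = 0.5626

Since p-value > α = 0.1, we fail to reject H₀.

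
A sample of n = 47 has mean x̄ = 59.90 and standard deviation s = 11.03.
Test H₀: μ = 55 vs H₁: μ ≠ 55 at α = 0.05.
One-sample t-test:
H₀: μ = 55
H₁: μ ≠ 55
df = n - 1 = 46
t = (x̄ - μ₀) / (s/√n) = (59.90 - 55) / (11.03/√47) = 3.046
p-value = 0.0038

Since p-value < α = 0.05, we reject H₀.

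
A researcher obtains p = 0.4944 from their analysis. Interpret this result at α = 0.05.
Since p = 0.4944 > α = 0.05, fail to reject H₀.
There is insufficient evidence to reject the null hypothesis; the result is not statistically significant at the 0.05 level.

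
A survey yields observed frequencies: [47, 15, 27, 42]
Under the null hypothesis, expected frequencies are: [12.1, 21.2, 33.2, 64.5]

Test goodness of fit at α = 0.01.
Chi-square goodness of fit test:
H₀: observed counts match expected distribution
H₁: observed counts differ from expected distribution
df = k - 1 = 3
χ² = Σ(O - E)²/E
   = (47 - 12.1)²/12.1 + (15 - 21.2)²/21.2 + (27 - 33.2)²/33.2 + (42 - 64.5)²/64.5
   = 100.662 + 1.813 + 1.158 + 7.849
   = 111.48
p-value < 0.0001

Since p-value < α = 0.01, we reject H₀.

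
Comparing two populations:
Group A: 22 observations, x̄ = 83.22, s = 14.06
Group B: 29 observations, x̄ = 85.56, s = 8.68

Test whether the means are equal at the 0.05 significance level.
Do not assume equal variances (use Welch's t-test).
Welch's two-sample t-test:
H₀: μ₁ = μ₂
H₁: μ₁ ≠ μ₂
s₁²/n₁ = 14.06²/22 = 8.9856,  s₂²/n₂ = 8.68²/29 = 2.5980
SE = √(s₁²/n₁ + s₂²/n₂) = √(8.9856 + 2.5980) = 3.4035
df (Welch-Satterthwaite) = (s₁²/n₁ + s₂²/n₂)² / [(s₁²/n₁)²/(n₁-1) + (s₂²/n₂)²/(n₂-1)] ≈ 32.84
t = (x̄₁ - x̄₂) / SE = (83.22 - 85.56) / 3.4035 = -2.34 / 3.4035 = -0.688
p-value = 0.4966

Since p-value > α = 0.05, we fail to reject H₀.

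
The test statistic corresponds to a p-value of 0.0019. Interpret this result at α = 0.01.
Since p = 0.0019 < α = 0.01, reject H₀.
There is sufficient evidence to reject the null hypothesis; the result is statistically significant at the 0.01 level.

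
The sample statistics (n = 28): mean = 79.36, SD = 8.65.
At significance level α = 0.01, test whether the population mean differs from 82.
One-sample t-test:
H₀: μ = 82
H₁: μ ≠ 82
df = n - 1 = 27
t = (x̄ - μ₀) / (s/√n) = (79.36 - 82) / (8.65/√28) = -1.615
p-value = 0.1179

Since p-value > α = 0.01, we fail to reject H₀.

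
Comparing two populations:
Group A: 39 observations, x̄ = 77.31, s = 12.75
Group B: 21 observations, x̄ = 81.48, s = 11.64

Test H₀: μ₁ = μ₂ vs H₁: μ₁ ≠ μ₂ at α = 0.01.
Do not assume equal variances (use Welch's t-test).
Welch's two-sample t-test:
H₀: μ₁ = μ₂
H₁: μ₁ ≠ μ₂
s₁²/n₁ = 12.75²/39 = 4.1683,  s₂²/n₂ = 11.64²/21 = 6.4519
SE = √(s₁²/n₁ + s₂²/n₂) = √(4.1683 + 6.4519) = 3.2589
df (Welch-Satterthwaite) = (s₁²/n₁ + s₂²/n₂)² / [(s₁²/n₁)²/(n₁-1) + (s₂²/n₂)²/(n₂-1)] ≈ 44.43
t = (x̄₁ - x̄₂) / SE = (77.31 - 81.48) / 3.2589 = -4.17 / 3.2589 = -1.280
p-value = 0.2073

Since p-value > α = 0.01, we fail to reject H₀.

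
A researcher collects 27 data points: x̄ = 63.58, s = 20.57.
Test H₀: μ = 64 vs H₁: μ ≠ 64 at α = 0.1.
One-sample t-test:
H₀: μ = 64
H₁: μ ≠ 64
df = n - 1 = 26
t = (x̄ - μ₀) / (s/√n) = (63.58 - 64) / (20.57/√27) = -0.106
p-value = 0.9163

Since p-value > α = 0.1, we fail to reject H₀.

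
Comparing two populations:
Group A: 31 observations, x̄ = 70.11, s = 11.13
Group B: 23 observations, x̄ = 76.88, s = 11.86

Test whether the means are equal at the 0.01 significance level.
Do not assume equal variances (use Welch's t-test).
Welch's two-sample t-test:
H₀: μ₁ = μ₂
H₁: μ₁ ≠ μ₂
s₁²/n₁ = 11.13²/31 = 3.9960,  s₂²/n₂ = 11.86²/23 = 6.1156
SE = √(s₁²/n₁ + s₂²/n₂) = √(3.9960 + 6.1156) = 3.1799
df (Welch-Satterthwaite) = (s₁²/n₁ + s₂²/n₂)² / [(s₁²/n₁)²/(n₁-1) + (s₂²/n₂)²/(n₂-1)] ≈ 45.80
t = (x̄₁ - x̄₂) / SE = (70.11 - 76.88) / 3.1799 = -6.77 / 3.1799 = -2.129
p-value = 0.0387

Since p-value > α = 0.01, we fail to reject H₀.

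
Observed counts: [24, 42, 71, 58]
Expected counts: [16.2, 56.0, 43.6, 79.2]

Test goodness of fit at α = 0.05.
Chi-square goodness of fit test:
H₀: observed counts match expected distribution
H₁: observed counts differ from expected distribution
df = k - 1 = 3
χ² = Σ(O - E)²/E
   = (24 - 16.2)²/16.2 + (42 - 56.0)²/56.0 + (71 - 43.6)²/43.6 + (58 - 79.2)²/79.2
   = 3.756 + 3.500 + 17.219 + 5.675
   = 30.15
p-value < 0.0001

Since p-value < α = 0.05, we reject H₀.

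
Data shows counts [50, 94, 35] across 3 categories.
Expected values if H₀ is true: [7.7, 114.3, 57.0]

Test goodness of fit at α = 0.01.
Chi-square goodness of fit test:
H₀: observed counts match expected distribution
H₁: observed counts differ from expected distribution
df = k - 1 = 2
χ² = Σ(O - E)²/E
   = (50 - 7.7)²/7.7 + (94 - 114.3)²/114.3 + (35 - 57.0)²/57.0
   = 232.375 + 3.605 + 8.491
   = 244.47
p-value < 0.0001

Since p-value < α = 0.01, we reject H₀.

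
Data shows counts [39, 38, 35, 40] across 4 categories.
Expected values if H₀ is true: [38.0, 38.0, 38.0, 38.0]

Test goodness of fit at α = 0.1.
Chi-square goodness of fit test:
H₀: observed counts match expected distribution
H₁: observed counts differ from expected distribution
df = k - 1 = 3
χ² = Σ(O - E)²/E
   = (39 - 38.0)²/38.0 + (38 - 38.0)²/38.0 + (35 - 38.0)²/38.0 + (40 - 38.0)²/38.0
   = 0.026 + 0.000 + 0.237 + 0.105
   = 0.37
p-value = 0.9467

Since p-value > α = 0.1, we fail to reject H₀.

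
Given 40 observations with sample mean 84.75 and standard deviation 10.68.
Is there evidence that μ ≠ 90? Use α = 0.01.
One-sample t-test:
H₀: μ = 90
H₁: μ ≠ 90
df = n - 1 = 39
t = (x̄ - μ₀) / (s/√n) = (84.75 - 90) / (10.68/√40) = -3.109
p-value = 0.0035

Since p-value < α = 0.01, we reject H₀.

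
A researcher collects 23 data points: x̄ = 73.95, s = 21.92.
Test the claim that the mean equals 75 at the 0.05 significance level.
One-sample t-test:
H₀: μ = 75
H₁: μ ≠ 75
df = n - 1 = 22
t = (x̄ - μ₀) / (s/√n) = (73.95 - 75) / (21.92/√23) = -0.230
p-value = 0.8204

Since p-value > α = 0.05, we fail to reject H₀.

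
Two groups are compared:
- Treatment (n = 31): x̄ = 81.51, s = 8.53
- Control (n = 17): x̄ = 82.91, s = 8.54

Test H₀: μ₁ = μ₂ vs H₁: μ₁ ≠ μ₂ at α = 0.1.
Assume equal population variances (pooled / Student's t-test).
Student's two-sample t-test (equal variances):
H₀: μ₁ = μ₂
H₁: μ₁ ≠ μ₂
df = n₁ + n₂ - 2 = 46
Pooled variance s_p² = [(n₁-1)s₁² + (n₂-1)s₂²] / (n₁ + n₂ - 2) = [(30)(8.53²) + (16)(8.54²)] / 46 = 72.8203
SE = √(s_p²(1/n₁ + 1/n₂)) = √(72.8203 × (1/31 + 1/17)) = 2.5754
t = (x̄₁ - x̄₂) / SE = (81.51 - 82.91) / 2.5754 = -1.40 / 2.5754 = -0.544
p-value = 0.5893

Since p-value > α = 0.1, we fail to reject H₀.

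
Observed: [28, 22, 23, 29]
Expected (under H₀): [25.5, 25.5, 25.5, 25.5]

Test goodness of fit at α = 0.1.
Chi-square goodness of fit test:
H₀: observed counts match expected distribution
H₁: observed counts differ from expected distribution
df = k - 1 = 3
χ² = Σ(O - E)²/E
   = (28 - 25.5)²/25.5 + (22 - 25.5)²/25.5 + (23 - 25.5)²/25.5 + (29 - 25.5)²/25.5
   = 0.245 + 0.480 + 0.245 + 0.480
   = 1.45
p-value = 0.6936

Since p-value > α = 0.1, we fail to reject H₀.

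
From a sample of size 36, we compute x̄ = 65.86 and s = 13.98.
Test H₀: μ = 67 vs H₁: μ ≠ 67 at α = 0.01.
One-sample t-test:
H₀: μ = 67
H₁: μ ≠ 67
df = n - 1 = 35
t = (x̄ - μ₀) / (s/√n) = (65.86 - 67) / (13.98/√36) = -0.489
p-value = 0.6277

Since p-value > α = 0.01, we fail to reject H₀.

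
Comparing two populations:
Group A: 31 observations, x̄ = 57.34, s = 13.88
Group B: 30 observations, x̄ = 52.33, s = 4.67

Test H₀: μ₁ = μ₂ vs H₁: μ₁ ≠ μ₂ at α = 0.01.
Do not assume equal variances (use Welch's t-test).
Welch's two-sample t-test:
H₀: μ₁ = μ₂
H₁: μ₁ ≠ μ₂
s₁²/n₁ = 13.88²/31 = 6.2147,  s₂²/n₂ = 4.67²/30 = 0.7270
SE = √(s₁²/n₁ + s₂²/n₂) = √(6.2147 + 0.7270) = 2.6347
df (Welch-Satterthwaite) = (s₁²/n₁ + s₂²/n₂)² / [(s₁²/n₁)²/(n₁-1) + (s₂²/n₂)²/(n₂-1)] ≈ 36.91
t = (x̄₁ - x̄₂) / SE = (57.34 - 52.33) / 2.6347 = 5.01 / 2.6347 = 1.902
p-value = 0.0651

Since p-value > α = 0.01, we fail to reject H₀.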